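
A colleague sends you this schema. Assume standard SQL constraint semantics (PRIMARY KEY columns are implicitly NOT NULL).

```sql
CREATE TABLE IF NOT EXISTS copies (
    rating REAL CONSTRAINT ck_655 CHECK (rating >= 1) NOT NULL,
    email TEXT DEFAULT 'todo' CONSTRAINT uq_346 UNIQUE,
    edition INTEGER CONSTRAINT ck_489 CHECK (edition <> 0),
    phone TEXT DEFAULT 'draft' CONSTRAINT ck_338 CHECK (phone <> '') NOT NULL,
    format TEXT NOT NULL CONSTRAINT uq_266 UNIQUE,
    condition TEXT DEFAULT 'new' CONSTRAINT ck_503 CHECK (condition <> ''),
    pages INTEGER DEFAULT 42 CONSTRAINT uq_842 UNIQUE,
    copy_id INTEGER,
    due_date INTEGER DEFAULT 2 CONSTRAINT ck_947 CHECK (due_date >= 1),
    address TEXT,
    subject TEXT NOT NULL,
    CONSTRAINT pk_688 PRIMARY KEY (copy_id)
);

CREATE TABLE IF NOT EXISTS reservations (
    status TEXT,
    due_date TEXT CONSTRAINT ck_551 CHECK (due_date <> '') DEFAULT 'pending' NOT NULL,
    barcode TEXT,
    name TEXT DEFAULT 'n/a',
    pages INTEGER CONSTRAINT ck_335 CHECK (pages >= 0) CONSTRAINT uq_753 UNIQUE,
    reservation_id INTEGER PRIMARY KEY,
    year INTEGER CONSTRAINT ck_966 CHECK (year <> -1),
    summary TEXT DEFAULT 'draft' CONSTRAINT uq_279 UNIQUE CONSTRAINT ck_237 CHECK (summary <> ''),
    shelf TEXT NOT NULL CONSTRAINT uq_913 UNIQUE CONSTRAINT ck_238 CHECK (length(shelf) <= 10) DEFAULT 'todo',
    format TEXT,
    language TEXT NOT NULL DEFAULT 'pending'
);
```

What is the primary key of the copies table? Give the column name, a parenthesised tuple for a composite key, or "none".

copy_id is declared PRIMARY KEY as a table-level PRIMARY KEY clause.

copy_id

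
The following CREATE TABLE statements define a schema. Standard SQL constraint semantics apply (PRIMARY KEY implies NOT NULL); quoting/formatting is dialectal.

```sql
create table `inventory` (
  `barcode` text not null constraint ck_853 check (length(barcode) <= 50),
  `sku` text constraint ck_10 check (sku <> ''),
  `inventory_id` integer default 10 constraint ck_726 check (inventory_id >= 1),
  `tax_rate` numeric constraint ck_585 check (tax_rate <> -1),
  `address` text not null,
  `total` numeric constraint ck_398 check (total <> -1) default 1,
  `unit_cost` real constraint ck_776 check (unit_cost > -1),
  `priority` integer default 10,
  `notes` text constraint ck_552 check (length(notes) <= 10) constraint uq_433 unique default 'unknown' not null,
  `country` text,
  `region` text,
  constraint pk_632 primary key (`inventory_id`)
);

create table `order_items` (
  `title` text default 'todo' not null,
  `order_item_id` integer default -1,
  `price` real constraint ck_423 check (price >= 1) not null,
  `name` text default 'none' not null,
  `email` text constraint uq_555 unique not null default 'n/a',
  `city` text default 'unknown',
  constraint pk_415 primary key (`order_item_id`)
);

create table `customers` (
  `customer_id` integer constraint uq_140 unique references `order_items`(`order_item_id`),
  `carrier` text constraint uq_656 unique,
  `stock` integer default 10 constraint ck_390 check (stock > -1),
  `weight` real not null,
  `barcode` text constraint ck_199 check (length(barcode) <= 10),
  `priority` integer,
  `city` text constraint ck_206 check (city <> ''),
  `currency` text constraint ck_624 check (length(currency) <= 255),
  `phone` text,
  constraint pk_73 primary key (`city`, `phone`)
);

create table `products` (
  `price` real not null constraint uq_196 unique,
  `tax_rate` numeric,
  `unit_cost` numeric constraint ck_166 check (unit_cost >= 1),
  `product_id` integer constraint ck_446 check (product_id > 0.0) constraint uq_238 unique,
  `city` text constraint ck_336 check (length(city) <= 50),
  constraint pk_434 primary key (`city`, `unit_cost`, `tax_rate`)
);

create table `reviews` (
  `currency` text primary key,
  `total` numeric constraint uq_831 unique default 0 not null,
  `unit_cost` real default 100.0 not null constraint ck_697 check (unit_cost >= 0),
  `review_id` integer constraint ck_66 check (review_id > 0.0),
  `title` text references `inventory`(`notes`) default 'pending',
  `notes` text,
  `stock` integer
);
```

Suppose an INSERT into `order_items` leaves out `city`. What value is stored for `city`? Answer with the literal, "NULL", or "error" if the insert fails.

'unknown'

city has an explicit DEFAULT 'unknown'.
When the column is omitted from an INSERT, that default is used.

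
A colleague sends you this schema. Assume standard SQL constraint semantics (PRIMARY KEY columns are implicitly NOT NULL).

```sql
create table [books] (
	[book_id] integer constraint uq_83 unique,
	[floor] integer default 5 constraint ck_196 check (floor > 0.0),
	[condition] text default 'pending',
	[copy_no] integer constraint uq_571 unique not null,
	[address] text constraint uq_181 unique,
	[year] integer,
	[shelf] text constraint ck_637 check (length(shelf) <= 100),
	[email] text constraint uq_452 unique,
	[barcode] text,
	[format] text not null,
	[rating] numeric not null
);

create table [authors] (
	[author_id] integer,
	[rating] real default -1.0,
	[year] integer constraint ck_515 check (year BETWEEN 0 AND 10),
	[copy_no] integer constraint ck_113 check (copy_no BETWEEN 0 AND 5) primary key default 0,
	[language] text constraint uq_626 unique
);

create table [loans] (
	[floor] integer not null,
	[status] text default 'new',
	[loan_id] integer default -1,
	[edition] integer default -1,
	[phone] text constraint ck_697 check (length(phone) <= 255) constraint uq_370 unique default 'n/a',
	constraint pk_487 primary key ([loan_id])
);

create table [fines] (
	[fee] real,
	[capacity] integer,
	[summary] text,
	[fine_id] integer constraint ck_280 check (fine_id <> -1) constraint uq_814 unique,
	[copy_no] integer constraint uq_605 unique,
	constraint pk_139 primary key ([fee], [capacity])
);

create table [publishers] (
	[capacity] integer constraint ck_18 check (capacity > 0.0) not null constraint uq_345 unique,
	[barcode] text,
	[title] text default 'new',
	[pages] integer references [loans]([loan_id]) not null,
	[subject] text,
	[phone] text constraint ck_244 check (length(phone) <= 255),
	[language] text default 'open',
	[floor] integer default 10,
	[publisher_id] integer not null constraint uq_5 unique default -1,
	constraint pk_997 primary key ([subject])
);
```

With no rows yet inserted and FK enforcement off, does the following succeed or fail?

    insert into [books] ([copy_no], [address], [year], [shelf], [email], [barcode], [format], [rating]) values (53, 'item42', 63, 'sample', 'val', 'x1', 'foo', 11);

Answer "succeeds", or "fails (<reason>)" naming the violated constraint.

NOT NULL columns: copy_no is supplied; format is supplied; rating is supplied.
CHECK constraints: 'sample' satisfies (length(shelf) <= 100).
No constraint is violated.

succeeds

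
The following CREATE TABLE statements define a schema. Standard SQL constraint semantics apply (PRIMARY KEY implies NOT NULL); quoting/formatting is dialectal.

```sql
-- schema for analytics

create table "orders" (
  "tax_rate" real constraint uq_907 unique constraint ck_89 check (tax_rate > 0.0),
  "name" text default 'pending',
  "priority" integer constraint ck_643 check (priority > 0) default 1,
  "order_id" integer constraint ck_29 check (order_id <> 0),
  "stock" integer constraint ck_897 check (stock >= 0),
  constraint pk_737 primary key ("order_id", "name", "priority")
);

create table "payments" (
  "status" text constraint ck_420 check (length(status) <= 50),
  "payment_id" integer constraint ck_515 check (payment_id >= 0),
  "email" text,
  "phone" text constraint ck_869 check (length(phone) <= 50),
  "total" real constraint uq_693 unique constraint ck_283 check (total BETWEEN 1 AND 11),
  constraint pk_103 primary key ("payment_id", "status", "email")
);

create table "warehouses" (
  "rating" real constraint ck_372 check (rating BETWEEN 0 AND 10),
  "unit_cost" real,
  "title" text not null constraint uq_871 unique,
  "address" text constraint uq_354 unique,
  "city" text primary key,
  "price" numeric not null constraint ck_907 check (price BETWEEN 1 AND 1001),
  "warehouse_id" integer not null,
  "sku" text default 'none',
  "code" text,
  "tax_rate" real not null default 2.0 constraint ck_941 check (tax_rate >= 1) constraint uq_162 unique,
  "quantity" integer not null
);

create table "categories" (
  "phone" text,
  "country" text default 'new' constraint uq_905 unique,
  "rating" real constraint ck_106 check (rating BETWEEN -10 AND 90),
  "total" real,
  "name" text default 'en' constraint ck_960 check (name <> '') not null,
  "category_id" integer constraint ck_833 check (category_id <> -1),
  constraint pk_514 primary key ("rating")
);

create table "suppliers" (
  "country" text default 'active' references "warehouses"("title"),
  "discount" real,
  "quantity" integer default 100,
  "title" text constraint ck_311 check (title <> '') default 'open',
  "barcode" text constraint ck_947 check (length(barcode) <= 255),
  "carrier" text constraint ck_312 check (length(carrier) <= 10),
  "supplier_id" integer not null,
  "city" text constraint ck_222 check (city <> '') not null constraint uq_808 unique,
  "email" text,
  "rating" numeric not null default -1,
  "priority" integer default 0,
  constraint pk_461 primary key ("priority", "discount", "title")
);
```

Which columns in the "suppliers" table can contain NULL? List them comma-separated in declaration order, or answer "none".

country, quantity, barcode, carrier, email

- country: a foreign key column may be NULL unless separately constrained → nullable.
- discount: part of the PRIMARY KEY, which implies NOT NULL → not nullable.
- quantity: DEFAULT only fills an omitted column; an explicit NULL is still allowed → nullable.
- title: part of the PRIMARY KEY, which implies NOT NULL → not nullable.
- barcode: CHECK does not forbid NULL (a CHECK constraint passes when its expression is NULL) → nullable.
- carrier: CHECK does not forbid NULL (a CHECK constraint passes when its expression is NULL) → nullable.
- supplier_id: declared NOT NULL → not nullable.
- city: declared NOT NULL → not nullable.
- email: no NOT NULL constraint applies → nullable.
- rating: declared NOT NULL → not nullable.
- priority: part of the PRIMARY KEY, which implies NOT NULL → not nullable.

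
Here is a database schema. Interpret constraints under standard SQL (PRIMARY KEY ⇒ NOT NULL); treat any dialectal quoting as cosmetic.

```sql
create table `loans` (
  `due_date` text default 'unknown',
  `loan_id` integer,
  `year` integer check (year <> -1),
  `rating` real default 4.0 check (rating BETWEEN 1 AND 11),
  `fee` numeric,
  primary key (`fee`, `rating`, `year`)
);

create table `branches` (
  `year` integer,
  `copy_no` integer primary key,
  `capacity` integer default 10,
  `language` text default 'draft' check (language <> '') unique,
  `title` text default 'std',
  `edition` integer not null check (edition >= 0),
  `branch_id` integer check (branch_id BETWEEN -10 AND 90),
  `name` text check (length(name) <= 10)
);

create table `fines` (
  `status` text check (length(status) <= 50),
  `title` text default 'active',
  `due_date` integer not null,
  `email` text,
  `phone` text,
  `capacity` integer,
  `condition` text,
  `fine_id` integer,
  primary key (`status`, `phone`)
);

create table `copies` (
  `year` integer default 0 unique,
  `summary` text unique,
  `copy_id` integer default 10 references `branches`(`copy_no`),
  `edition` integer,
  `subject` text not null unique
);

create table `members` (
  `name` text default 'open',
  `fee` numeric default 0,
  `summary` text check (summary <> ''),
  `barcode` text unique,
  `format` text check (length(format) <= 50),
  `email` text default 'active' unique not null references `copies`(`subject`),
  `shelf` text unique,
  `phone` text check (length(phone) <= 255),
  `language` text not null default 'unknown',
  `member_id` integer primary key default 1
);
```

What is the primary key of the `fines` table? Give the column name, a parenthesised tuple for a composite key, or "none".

A table-level PRIMARY KEY clause names 2 columns: status, phone.
This is a composite key — the combination is unique, not each column individually.

(status, phone)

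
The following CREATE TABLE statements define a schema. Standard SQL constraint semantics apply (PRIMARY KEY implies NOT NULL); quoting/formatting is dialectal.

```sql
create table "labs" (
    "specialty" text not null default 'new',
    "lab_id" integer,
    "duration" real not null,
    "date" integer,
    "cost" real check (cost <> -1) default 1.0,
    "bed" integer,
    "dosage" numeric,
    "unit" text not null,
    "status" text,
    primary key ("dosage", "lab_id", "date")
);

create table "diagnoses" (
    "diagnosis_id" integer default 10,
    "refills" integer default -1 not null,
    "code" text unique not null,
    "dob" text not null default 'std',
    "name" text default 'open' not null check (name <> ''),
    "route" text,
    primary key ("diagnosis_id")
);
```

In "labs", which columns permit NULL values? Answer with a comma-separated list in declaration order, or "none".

- specialty: declared NOT NULL → not nullable.
- lab_id: part of the PRIMARY KEY, which implies NOT NULL → not nullable.
- duration: declared NOT NULL → not nullable.
- date: part of the PRIMARY KEY, which implies NOT NULL → not nullable.
- cost: CHECK does not forbid NULL (a CHECK constraint passes when its expression is NULL) → nullable.
- bed: no NOT NULL constraint applies → nullable.
- dosage: part of the PRIMARY KEY, which implies NOT NULL → not nullable.
- unit: declared NOT NULL → not nullable.
- status: no NOT NULL constraint applies → nullable.

cost, bed, status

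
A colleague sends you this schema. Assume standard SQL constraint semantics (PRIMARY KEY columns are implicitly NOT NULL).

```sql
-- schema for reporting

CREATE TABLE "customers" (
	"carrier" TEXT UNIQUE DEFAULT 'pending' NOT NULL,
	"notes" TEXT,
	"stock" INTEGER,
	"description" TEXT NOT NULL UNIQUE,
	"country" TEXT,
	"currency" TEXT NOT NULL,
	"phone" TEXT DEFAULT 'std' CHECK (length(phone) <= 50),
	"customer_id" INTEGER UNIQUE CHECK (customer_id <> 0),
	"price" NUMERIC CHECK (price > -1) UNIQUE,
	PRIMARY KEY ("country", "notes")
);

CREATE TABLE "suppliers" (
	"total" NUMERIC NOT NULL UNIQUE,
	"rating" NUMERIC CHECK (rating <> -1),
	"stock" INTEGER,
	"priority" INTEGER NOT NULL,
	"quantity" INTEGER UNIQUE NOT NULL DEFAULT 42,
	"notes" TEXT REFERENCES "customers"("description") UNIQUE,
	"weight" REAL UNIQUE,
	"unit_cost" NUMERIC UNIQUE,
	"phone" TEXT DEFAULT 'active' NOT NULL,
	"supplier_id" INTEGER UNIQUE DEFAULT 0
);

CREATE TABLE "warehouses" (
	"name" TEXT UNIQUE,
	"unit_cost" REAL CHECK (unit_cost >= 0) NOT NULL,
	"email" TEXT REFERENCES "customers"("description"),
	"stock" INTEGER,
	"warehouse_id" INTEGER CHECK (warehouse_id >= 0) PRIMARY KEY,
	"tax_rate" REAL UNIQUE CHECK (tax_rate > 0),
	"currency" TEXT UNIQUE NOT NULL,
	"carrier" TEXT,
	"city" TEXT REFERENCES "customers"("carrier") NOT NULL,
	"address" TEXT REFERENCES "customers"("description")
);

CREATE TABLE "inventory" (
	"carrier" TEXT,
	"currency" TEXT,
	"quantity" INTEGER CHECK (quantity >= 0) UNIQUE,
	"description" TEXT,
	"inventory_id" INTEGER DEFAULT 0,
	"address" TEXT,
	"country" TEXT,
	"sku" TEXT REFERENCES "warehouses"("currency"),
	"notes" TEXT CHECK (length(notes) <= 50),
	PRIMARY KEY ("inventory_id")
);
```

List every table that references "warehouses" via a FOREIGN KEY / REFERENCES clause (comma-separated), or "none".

- inventory.sku references warehouses(currency).

inventory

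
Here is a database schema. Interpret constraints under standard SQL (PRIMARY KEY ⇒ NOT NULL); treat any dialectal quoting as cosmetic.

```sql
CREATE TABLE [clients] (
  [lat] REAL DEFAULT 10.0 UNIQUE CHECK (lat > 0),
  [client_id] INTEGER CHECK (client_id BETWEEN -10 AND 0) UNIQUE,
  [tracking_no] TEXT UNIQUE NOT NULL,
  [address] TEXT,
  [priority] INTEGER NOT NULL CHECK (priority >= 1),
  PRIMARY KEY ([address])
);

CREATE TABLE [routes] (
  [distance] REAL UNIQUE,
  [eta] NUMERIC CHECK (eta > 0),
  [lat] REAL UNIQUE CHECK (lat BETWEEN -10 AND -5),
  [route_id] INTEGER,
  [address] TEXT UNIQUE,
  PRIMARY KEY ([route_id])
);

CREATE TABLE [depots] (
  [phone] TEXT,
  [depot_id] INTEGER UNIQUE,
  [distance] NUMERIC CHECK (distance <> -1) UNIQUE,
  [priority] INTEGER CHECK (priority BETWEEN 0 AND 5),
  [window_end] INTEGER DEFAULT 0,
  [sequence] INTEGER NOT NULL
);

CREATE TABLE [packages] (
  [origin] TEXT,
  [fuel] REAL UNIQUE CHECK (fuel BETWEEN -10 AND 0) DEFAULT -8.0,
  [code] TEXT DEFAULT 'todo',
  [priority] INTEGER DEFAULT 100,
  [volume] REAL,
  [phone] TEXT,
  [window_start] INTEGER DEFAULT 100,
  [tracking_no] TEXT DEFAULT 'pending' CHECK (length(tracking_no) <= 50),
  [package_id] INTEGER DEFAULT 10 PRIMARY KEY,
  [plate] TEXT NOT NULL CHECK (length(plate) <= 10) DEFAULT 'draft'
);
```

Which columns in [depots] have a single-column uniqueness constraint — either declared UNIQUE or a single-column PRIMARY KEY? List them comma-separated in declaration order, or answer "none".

- phone: no UNIQUE or single-column PK constraint.
- depot_id: declared UNIQUE → unique.
- distance: declared UNIQUE → unique.
- priority: no UNIQUE or single-column PK constraint.
- window_end: no UNIQUE or single-column PK constraint.
- sequence: no UNIQUE or single-column PK constraint.

depot_id, distance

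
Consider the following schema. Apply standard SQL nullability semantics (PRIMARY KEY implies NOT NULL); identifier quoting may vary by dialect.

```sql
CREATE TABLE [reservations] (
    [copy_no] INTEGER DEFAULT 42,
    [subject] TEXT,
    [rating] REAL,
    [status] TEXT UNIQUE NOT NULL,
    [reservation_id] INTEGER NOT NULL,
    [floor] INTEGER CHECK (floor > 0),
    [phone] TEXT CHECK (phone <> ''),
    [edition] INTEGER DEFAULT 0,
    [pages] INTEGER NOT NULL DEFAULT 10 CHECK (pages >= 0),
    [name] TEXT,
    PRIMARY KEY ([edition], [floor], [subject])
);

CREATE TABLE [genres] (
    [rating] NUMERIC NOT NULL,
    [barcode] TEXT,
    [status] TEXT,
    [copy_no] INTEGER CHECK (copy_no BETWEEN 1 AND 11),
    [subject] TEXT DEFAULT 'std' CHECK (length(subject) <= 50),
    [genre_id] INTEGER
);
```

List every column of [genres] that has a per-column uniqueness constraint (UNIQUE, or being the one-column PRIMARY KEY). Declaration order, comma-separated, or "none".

- rating: no UNIQUE or single-column PK constraint.
- barcode: no UNIQUE or single-column PK constraint.
- status: no UNIQUE or single-column PK constraint.
- copy_no: no UNIQUE or single-column PK constraint.
- subject: no UNIQUE or single-column PK constraint.
- genre_id: no UNIQUE or single-column PK constraint.

none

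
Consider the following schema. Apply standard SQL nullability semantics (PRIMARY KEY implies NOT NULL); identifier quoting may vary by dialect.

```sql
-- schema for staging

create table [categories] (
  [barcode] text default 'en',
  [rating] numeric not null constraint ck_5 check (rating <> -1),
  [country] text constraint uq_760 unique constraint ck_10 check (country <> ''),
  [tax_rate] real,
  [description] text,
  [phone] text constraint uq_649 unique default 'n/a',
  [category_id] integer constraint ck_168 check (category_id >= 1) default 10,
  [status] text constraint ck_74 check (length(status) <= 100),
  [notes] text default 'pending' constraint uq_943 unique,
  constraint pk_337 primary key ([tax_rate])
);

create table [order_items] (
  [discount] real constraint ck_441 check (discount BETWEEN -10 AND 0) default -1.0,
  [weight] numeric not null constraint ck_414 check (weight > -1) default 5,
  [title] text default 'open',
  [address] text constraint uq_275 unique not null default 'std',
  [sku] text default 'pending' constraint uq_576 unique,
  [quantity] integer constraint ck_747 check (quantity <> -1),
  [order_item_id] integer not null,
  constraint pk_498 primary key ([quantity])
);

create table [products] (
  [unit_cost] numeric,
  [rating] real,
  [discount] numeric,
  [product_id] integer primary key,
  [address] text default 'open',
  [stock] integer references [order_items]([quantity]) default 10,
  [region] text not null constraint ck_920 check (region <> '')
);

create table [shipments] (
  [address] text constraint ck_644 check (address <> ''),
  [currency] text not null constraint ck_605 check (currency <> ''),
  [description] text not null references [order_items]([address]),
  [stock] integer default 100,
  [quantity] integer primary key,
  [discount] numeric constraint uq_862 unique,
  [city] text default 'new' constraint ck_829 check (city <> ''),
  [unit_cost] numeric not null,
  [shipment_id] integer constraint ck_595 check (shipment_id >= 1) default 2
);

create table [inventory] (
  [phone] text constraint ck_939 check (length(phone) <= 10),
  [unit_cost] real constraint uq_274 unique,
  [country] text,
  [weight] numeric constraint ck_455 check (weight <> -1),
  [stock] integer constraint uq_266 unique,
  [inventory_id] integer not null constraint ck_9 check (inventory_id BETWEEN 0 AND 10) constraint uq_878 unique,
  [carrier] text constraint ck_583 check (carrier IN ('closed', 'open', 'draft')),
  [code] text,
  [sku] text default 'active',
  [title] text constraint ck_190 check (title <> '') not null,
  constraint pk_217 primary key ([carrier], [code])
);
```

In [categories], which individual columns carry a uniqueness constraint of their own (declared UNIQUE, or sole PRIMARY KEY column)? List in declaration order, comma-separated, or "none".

- barcode: no UNIQUE or single-column PK constraint.
- rating: no UNIQUE or single-column PK constraint.
- country: declared UNIQUE → unique.
- tax_rate: single-column PRIMARY KEY → unique.
- description: no UNIQUE or single-column PK constraint.
- phone: declared UNIQUE → unique.
- category_id: no UNIQUE or single-column PK constraint.
- status: no UNIQUE or single-column PK constraint.
- notes: declared UNIQUE → unique.

country, tax_rate, phone, notes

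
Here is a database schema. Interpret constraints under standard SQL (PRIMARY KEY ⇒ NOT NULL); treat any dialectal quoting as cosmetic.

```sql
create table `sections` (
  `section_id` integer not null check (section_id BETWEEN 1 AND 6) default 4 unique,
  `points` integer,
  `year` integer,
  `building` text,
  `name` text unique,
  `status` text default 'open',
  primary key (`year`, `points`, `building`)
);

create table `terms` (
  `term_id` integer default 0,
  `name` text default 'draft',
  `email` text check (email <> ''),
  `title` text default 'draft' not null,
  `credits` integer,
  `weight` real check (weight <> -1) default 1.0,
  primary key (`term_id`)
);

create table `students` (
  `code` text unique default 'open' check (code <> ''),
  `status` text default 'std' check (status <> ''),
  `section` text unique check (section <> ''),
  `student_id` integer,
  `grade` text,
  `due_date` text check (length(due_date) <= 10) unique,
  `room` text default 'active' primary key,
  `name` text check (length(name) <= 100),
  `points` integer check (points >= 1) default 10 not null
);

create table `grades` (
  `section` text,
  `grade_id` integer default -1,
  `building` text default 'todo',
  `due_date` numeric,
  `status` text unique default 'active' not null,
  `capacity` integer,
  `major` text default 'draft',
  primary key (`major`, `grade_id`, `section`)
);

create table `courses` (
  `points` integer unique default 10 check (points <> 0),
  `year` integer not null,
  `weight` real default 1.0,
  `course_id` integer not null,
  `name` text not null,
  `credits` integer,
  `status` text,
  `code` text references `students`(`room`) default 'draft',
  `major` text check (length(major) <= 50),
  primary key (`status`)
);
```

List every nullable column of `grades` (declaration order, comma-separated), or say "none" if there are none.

building, due_date, capacity

- section: part of the PRIMARY KEY, which implies NOT NULL → not nullable.
- grade_id: part of the PRIMARY KEY, which implies NOT NULL → not nullable.
- building: DEFAULT only fills an omitted column; an explicit NULL is still allowed → nullable.
- due_date: no NOT NULL constraint applies → nullable.
- status: declared NOT NULL → not nullable.
- capacity: no NOT NULL constraint applies → nullable.
- major: part of the PRIMARY KEY, which implies NOT NULL → not nullable.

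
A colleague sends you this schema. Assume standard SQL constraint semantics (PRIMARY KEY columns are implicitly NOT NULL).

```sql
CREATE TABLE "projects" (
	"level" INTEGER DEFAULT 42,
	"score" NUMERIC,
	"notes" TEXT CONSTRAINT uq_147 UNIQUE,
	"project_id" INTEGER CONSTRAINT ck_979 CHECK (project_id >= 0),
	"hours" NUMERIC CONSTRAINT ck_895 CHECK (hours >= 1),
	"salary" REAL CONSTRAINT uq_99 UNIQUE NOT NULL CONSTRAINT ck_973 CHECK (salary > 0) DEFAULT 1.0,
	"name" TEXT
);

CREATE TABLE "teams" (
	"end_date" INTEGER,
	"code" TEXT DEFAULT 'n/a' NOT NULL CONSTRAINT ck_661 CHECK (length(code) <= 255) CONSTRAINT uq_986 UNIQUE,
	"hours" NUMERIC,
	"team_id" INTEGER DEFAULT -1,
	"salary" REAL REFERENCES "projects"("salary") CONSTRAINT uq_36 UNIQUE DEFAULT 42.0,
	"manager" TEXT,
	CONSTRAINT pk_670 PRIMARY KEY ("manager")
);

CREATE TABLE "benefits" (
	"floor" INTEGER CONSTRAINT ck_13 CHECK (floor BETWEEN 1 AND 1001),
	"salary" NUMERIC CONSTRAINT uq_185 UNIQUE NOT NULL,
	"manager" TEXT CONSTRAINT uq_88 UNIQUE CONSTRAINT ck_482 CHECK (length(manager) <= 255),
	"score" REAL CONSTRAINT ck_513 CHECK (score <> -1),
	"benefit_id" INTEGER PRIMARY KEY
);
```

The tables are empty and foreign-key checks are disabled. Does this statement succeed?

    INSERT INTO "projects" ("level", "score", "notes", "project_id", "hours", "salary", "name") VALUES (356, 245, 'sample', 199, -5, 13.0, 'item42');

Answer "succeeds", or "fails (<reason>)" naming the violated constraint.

fails (CHECK on hours)

The value -5 for hours violates CHECK (hours >= 1).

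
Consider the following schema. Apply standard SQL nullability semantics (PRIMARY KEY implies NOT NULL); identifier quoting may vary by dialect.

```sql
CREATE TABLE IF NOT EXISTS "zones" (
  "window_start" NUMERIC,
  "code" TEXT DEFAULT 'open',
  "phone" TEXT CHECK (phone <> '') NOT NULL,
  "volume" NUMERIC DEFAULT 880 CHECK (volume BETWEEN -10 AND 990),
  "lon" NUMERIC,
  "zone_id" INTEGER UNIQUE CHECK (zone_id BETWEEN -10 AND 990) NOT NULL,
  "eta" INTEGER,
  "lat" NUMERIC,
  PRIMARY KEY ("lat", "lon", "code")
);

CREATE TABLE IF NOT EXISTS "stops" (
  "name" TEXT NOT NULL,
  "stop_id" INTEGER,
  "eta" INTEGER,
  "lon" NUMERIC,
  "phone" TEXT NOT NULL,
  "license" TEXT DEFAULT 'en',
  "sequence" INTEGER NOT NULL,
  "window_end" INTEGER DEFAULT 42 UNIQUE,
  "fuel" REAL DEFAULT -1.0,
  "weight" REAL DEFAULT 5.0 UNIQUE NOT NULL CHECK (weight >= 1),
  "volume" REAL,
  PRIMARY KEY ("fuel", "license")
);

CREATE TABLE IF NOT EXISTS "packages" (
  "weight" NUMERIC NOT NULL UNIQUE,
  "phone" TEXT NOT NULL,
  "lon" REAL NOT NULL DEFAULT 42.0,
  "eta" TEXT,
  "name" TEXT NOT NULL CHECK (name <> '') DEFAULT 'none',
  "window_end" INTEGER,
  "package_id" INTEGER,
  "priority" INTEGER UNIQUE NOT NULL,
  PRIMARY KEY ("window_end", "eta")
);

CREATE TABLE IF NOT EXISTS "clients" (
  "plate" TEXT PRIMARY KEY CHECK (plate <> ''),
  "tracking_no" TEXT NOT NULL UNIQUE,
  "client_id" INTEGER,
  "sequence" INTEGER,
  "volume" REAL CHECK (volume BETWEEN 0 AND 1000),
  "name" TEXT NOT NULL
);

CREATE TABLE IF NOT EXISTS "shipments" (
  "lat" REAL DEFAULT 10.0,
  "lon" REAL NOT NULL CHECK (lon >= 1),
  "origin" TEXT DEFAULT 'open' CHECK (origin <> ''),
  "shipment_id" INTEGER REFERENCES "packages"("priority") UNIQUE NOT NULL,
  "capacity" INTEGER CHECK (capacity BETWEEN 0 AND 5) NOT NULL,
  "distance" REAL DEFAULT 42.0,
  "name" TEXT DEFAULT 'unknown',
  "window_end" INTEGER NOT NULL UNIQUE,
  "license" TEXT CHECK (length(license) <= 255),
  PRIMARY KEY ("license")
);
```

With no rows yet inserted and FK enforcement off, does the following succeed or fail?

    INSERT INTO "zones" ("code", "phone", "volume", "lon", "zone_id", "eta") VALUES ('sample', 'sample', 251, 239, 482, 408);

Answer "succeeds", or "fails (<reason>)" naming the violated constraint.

fails (NOT NULL on lat)

lat is omitted from the column list and has no DEFAULT, so it would receive NULL.
But lat is part of the PRIMARY KEY (implied NOT NULL).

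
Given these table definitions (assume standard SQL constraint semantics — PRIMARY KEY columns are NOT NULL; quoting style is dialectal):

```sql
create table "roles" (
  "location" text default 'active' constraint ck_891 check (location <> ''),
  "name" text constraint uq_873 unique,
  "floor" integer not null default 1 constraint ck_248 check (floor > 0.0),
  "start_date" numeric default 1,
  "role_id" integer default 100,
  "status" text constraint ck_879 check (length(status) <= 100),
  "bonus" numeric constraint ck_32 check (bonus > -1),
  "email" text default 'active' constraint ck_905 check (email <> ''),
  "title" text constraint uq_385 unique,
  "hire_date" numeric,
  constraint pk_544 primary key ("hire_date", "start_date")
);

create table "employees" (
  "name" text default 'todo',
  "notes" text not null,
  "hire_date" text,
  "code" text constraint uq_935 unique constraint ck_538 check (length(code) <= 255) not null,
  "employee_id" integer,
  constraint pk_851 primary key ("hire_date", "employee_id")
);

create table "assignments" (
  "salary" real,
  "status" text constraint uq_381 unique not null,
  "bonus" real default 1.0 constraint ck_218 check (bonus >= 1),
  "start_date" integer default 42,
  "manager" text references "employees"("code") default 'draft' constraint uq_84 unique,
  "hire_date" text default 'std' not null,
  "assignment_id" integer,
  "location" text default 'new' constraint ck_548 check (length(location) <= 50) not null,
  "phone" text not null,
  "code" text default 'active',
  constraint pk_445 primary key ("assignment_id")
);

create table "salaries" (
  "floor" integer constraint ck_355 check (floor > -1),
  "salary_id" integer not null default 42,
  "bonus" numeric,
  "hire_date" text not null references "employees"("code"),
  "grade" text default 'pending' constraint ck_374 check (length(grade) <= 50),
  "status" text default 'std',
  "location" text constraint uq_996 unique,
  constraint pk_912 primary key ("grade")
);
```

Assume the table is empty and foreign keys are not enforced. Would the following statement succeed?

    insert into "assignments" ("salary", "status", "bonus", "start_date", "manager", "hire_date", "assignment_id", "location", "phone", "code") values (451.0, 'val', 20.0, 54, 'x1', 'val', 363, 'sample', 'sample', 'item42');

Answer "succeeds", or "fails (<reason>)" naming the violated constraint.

NOT NULL columns: assignment_id is supplied; hire_date is supplied; location is supplied; phone is supplied; status is supplied.
CHECK constraints: 20.0 satisfies (bonus >= 1); 'sample' satisfies (length(location) <= 50).
No constraint is violated.

succeeds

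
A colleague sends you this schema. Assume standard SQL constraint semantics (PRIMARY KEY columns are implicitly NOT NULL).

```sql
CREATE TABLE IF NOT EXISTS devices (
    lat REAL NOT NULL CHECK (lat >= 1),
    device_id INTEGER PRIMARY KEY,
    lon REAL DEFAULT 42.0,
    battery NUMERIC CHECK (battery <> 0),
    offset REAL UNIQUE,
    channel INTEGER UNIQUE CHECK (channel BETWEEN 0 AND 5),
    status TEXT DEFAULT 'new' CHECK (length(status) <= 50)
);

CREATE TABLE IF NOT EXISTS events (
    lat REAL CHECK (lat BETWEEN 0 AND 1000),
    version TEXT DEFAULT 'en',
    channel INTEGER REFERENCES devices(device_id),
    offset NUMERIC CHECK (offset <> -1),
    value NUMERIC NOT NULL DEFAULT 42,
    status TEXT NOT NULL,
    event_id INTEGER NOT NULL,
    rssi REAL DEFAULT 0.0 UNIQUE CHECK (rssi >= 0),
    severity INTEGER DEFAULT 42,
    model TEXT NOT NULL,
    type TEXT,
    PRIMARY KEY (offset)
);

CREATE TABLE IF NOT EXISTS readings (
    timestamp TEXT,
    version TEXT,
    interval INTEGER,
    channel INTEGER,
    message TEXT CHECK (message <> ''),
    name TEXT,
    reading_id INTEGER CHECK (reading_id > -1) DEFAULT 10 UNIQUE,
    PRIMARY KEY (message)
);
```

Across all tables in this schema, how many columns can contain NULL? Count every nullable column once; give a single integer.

17

devices: 5 nullable (lon, battery, offset, channel, status — PK (device_id) and explicit NOT NULL columns excluded).
events: 6 nullable (lat, version, channel, rssi, severity, type — PK (offset) and explicit NOT NULL columns excluded).
readings: 6 nullable (timestamp, version, interval, channel, name, reading_id — PK (message) and explicit NOT NULL columns excluded).
Total: 5 + 6 + 6 = 17.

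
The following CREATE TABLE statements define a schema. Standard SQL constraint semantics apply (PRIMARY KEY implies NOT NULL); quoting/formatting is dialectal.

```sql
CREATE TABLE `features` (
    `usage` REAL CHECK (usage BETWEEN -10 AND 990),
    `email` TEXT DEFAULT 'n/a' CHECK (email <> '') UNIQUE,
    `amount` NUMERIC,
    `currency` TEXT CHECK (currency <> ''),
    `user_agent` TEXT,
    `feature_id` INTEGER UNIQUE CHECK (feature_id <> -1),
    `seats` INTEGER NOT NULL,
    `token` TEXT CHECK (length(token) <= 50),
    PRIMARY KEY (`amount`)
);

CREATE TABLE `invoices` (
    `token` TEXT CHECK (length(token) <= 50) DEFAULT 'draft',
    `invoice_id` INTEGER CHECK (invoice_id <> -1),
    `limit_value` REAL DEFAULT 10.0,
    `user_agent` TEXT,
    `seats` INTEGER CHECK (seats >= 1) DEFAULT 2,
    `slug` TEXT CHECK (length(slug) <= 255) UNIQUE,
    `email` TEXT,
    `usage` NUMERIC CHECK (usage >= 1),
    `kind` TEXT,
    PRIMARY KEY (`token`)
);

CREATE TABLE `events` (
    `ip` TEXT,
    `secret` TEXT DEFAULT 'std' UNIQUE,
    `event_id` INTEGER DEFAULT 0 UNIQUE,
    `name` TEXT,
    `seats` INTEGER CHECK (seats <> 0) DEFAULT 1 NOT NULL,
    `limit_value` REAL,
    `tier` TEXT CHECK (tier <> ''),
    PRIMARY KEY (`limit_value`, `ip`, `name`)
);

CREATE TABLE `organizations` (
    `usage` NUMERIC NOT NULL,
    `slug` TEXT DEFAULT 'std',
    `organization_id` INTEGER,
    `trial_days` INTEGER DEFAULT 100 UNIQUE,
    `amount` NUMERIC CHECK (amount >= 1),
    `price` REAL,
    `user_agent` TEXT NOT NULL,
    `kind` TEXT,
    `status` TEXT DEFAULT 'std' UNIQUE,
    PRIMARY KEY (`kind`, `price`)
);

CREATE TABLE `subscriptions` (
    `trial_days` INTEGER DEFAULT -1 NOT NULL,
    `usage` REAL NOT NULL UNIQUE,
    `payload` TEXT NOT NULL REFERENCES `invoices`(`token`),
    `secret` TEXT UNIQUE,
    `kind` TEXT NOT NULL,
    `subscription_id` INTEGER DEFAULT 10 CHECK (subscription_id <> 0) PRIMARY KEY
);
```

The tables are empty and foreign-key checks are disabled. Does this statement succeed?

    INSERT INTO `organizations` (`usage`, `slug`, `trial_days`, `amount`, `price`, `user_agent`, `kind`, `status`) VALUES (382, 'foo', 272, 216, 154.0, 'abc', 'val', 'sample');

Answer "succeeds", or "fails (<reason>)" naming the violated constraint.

NOT NULL columns: kind is supplied; price is supplied; usage is supplied; user_agent is supplied.
CHECK constraints: 216 satisfies (amount >= 1).
No constraint is violated.

succeeds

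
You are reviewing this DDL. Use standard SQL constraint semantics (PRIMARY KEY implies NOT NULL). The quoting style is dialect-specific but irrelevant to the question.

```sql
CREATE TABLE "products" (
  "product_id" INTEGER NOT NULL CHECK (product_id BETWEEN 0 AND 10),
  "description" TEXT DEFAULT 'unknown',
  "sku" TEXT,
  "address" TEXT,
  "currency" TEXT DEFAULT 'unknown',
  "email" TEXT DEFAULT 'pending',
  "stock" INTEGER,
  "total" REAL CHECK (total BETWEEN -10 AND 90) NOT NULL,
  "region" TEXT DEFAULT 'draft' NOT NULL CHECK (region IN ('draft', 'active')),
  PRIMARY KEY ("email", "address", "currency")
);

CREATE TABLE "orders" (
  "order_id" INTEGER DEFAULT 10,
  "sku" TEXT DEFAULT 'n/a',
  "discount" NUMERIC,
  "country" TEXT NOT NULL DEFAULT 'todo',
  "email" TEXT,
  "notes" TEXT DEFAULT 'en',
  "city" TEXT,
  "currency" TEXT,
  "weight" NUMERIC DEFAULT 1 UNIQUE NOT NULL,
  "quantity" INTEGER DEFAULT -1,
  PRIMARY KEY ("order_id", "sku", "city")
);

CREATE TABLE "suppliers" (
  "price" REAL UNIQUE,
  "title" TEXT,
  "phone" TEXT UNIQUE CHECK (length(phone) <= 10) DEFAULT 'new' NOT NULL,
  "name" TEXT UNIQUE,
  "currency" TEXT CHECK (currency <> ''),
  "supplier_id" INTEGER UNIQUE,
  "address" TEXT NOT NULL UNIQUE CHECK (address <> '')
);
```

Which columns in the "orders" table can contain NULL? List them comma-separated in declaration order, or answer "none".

discount, email, notes, currency, quantity

- order_id: part of the PRIMARY KEY, which implies NOT NULL → not nullable.
- sku: part of the PRIMARY KEY, which implies NOT NULL → not nullable.
- discount: no NOT NULL constraint applies → nullable.
- country: declared NOT NULL → not nullable.
- email: no NOT NULL constraint applies → nullable.
- notes: DEFAULT only fills an omitted column; an explicit NULL is still allowed → nullable.
- city: part of the PRIMARY KEY, which implies NOT NULL → not nullable.
- currency: no NOT NULL constraint applies → nullable.
- weight: declared NOT NULL → not nullable.
- quantity: DEFAULT only fills an omitted column; an explicit NULL is still allowed → nullable.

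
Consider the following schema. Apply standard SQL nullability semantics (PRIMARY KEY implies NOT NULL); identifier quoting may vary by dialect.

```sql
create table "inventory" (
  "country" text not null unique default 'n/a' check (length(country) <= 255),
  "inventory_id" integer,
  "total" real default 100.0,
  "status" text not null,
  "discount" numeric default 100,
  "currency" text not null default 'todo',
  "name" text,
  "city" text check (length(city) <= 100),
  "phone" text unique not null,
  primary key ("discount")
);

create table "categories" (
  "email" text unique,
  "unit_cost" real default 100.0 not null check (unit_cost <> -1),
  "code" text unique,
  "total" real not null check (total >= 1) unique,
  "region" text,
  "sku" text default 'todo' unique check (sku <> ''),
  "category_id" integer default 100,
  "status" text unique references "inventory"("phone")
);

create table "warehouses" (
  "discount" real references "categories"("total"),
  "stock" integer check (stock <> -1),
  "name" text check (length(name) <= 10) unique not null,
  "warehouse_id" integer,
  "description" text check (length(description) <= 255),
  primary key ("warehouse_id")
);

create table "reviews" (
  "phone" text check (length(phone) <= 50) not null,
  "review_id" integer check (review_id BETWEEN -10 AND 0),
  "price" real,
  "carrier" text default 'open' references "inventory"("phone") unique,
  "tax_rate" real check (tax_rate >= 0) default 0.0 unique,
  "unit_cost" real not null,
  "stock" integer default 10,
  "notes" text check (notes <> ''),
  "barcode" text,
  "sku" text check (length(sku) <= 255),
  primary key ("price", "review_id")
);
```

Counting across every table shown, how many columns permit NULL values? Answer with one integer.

19

inventory: 4 nullable (inventory_id, total, name, city — PK (discount) and explicit NOT NULL columns excluded).
categories: 6 nullable (email, code, region, sku, category_id, status — PK none and explicit NOT NULL columns excluded).
warehouses: 3 nullable (discount, stock, description — PK (warehouse_id) and explicit NOT NULL columns excluded).
reviews: 6 nullable (carrier, tax_rate, stock, notes, barcode, sku — PK (price, review_id) and explicit NOT NULL columns excluded).
Total: 4 + 6 + 3 + 6 = 19.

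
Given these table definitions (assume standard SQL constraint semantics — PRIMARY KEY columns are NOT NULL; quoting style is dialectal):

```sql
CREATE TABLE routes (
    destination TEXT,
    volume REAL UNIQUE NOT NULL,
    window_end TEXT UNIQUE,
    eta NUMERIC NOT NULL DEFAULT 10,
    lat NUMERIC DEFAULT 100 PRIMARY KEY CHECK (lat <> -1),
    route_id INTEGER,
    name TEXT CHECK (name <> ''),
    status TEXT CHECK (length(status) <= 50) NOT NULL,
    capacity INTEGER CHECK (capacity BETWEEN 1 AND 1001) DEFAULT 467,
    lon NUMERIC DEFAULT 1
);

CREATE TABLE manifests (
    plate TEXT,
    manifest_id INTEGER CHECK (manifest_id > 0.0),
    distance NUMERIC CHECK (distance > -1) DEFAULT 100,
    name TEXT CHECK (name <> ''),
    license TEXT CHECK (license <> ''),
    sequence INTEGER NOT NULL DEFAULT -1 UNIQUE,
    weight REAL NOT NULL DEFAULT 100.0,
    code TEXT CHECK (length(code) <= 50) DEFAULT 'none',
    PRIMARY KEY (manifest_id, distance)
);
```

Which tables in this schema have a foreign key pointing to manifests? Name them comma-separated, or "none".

No REFERENCES clause anywhere in the schema names manifests.

none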